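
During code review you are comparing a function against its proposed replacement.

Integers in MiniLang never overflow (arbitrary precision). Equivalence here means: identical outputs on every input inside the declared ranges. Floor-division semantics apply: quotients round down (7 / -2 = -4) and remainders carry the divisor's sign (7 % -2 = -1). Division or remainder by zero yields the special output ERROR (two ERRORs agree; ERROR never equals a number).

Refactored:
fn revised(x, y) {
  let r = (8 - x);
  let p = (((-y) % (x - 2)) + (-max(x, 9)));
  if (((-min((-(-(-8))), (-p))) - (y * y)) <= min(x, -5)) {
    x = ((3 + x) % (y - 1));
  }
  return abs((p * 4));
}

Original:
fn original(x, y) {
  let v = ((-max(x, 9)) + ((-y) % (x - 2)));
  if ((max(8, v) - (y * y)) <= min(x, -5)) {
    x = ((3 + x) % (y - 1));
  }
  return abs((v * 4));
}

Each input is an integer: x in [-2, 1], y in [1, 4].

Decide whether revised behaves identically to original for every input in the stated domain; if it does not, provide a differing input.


Comparing the listings, the differences include: statement counts differ; and arithmetic usage differs; and constant usage differs; and min/max/abs usage differs; and local variable names differ.
Tracing x=-2, y=3: original: v = -12; ((max(8, v) - (y * y)) <= min(x, -5)) -> false; return 48 | revised: r = 10; p = -12; (((-min((-(-(-8))), (-p))) - (y * y)) <= min(x, -5)) -> false; return 48 — matching result 48.
Every one of the 16 inputs gives matching results.
verdict: equivalent


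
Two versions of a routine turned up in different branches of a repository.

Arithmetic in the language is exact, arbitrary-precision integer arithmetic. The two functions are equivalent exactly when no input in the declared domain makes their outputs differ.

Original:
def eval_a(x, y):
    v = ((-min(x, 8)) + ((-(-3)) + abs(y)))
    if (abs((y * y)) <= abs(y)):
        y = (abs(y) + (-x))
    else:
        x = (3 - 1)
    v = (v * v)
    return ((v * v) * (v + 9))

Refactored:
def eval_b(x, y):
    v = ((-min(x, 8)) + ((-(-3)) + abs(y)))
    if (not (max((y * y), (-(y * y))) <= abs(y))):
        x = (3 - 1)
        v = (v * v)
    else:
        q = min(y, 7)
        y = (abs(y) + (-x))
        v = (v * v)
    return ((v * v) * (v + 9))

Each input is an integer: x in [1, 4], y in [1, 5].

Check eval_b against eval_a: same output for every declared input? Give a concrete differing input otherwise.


Equivalent — the differences include boolean connective usage differs; min/max/abs usage differs; constant usage differs; local variable names differ; statement counts differ; arithmetic usage differs, yet no declared input distinguishes the two.
Tracing x=4, y=1: eval_a: v := 0 | (abs((y * y)) <= abs(y)): true | y := -3 | v := 0 | result 0 | eval_b: v := 0 | (not (max((y * y), (-(y * y))) <= abs(y))): false | q := 1 | y := -3 | v := 0 | result 0 — matching result 0.
Checked all 20 inputs in the declared domain: the outputs agree on every one.
verdict: equivalent


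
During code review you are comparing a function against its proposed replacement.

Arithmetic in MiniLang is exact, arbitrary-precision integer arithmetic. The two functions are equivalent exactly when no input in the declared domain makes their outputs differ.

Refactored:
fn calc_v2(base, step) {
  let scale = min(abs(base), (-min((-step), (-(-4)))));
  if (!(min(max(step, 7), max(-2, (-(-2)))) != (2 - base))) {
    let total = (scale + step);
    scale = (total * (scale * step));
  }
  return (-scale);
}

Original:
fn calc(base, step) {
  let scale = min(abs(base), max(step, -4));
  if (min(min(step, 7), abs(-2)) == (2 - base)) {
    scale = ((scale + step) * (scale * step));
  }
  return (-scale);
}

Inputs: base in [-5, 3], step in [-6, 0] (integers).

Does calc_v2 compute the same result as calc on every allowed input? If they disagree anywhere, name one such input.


Not equivalent: base=0, step=-6 separates them (4 vs 240).
calc: scale becomes -4; next (min(min(step, 7), abs(-2)) == (2 - base)) evaluates to false; next final value 4
calc_v2: scale becomes -4; next (!(min(max(step, 7), max(-2, (-(-2)))) != (2 - base))) evaluates to true; next total becomes -10; next scale becomes -240; next final value 240
verdict: not equivalent; witness: base=0, step=-6


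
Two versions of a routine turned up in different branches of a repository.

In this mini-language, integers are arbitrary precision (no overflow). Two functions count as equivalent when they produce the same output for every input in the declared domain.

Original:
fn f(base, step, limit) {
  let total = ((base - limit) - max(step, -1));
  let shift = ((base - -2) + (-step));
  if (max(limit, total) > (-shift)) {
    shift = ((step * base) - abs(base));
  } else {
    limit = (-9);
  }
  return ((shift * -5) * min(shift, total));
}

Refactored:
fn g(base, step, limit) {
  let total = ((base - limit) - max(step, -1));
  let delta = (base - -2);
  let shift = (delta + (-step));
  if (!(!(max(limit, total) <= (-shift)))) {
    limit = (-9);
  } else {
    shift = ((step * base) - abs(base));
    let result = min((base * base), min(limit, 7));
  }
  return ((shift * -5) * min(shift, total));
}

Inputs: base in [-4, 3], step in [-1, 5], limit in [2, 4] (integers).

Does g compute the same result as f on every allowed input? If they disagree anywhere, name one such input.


Comparing the listings, the differences include: min/max/abs usage differs; and constant usage differs; and comparison usage differs; and local variable names differ; and statement counts differ; and boolean connective usage differs; and arithmetic usage differs.
Spot check at base=-4, step=-1, limit=3 — f: total=-6, then shift=-1, then (max(limit, total) > (-shift)) is true, then shift=0, then returns 0. g: total=-6, then delta=-2, then shift=-1, then (!(!(max(limit, total) <= (-shift)))) is false, then shift=0, then result=3, then returns 0. Both give 0.
An exhaustive pass over the 168 declared inputs shows identical outputs.
verdict: equivalent


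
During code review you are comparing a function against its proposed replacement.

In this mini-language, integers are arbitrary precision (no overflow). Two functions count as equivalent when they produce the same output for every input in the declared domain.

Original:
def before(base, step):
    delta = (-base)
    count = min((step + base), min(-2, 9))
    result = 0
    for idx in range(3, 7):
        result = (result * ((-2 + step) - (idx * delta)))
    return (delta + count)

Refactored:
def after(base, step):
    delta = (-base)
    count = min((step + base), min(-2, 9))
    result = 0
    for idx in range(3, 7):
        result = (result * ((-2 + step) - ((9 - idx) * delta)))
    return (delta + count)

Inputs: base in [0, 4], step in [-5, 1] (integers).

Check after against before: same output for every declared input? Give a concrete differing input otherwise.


Differences: constant usage differs, plus arithmetic usage differs — yet all 35 inputs agree.
verdict: equivalent


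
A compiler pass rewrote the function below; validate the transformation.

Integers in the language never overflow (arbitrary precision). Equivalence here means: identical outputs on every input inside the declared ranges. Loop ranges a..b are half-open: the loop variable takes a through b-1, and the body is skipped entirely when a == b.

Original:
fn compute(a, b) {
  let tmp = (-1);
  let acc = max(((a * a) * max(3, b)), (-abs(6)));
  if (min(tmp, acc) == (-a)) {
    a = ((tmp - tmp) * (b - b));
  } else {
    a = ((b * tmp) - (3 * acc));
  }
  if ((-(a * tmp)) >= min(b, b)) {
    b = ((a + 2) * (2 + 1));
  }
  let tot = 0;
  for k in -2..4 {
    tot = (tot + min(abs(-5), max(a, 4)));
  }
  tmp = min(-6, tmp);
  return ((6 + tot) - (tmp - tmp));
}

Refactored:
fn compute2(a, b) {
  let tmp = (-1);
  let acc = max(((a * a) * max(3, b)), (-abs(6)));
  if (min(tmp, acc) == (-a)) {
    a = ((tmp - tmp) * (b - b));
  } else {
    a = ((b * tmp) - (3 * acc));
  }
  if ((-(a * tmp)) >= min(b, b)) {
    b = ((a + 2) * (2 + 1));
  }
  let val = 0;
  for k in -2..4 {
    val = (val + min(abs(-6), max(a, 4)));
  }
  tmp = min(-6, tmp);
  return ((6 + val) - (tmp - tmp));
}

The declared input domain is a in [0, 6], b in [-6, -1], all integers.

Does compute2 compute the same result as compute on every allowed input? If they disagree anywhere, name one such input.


There is a counterexample at a=0, b=-6: 36 on one side, 42 on the other.
compute: tmp = -1; acc = 0; (min(tmp, acc) == (-a)) -> false; a = 6; ((-(a * tmp)) >= min(b, b)) -> true; b = 24; tot = 0; [k=-2]; tot = 5; [k=-1]; tot = 10; [k=0]; tot = 15; [k=1]; tot = 20; [k=2]; tot = 25; [k=3]; tot = 30; tmp = -6; return 36
compute2: tmp = -1; acc = 0; (min(tmp, acc) == (-a)) -> false; a = 6; ((-(a * tmp)) >= min(b, b)) -> true; b = 24; val = 0; [k=-2]; val = 6; [k=-1]; val = 12; [k=0]; val = 18; [k=1]; val = 24; [k=2]; val = 30; [k=3]; val = 36; tmp = -6; return 42
verdict: not equivalent; witness: a=0, b=-6


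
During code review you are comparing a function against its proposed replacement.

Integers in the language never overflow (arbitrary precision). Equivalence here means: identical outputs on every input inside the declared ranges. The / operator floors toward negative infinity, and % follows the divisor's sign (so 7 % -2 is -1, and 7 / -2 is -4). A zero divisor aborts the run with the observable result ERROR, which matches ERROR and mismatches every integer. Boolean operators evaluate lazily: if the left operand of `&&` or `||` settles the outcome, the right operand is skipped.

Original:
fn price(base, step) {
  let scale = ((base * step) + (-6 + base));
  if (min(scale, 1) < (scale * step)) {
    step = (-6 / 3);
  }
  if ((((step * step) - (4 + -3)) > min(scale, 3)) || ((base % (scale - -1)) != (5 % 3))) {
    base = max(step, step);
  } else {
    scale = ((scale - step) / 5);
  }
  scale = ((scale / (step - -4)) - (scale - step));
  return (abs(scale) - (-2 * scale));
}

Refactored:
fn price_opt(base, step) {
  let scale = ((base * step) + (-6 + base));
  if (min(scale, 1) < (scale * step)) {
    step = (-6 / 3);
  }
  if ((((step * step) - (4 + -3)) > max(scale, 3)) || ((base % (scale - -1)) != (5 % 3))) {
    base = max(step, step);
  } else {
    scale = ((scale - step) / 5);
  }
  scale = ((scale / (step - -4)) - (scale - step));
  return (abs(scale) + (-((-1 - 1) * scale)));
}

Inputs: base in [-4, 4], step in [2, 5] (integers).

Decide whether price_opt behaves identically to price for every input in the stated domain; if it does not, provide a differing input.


Evaluate both at base=2, step=3.
price: scale becomes 2; next (min(scale, 1) < (scale * step)) evaluates to true; next step becomes -2; next ((((step * step) - (4 + -3)) > min(scale, 3)) || ((base % (scale - -1)) != (5 % 3))) evaluates to true; next base becomes -2; next scale becomes -3; next final value -3
price_opt: scale becomes 2; next (min(scale, 1) < (scale * step)) evaluates to true; next step becomes -2; next ((((step * step) - (4 + -3)) > max(scale, 3)) || ((base % (scale - -1)) != (5 % 3))) evaluates to false; next scale becomes 0; next scale becomes -2; next final value -2
-3 against -2: the behavior changed.
verdict: not equivalent; witness: base=2, step=3


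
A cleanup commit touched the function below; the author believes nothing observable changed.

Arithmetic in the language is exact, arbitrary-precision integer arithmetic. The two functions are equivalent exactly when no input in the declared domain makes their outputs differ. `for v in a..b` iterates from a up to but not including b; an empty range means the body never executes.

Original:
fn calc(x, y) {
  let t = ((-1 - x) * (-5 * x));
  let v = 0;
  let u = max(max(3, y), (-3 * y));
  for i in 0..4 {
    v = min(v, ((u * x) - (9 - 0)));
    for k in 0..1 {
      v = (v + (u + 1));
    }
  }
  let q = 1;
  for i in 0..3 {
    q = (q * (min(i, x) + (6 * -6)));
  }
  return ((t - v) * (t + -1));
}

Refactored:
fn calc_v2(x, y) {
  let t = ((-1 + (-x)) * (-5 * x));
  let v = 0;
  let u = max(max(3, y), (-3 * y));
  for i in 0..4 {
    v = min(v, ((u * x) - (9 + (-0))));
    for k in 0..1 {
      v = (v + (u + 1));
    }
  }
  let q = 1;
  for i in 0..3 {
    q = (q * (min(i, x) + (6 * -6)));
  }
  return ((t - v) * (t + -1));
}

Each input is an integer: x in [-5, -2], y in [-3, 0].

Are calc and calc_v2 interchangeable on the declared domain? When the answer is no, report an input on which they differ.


The two are interchangeable: arithmetic usage differs, and every declared input agrees.
One worked example (x=-4, y=-2) — calc: t=60, then v=0, then u=6, then (i=0), then v=-33, then (k=0), then v=-26, then (i=1), then v=-33, then (k=0), then v=-26, then (i=2), then v=-33, then (k=0), then v=-26, then (i=3), then v=-33, then (k=0), then v=-26, then q=1, then (i=0), then q=-40, then (i=1), then q=1600, then (i=2), then q=-64000, then returns 5074; calc_v2: t=60, then v=0, then u=6, then (i=0), then v=-33, then (k=0), then v=-26, then (i=1), then v=-33, then (k=0), then v=-26, then (i=2), then v=-33, then (k=0), then v=-26, then (i=3), then v=-33, then (k=0), then v=-26, then q=1, then (i=0), then q=-40, then (i=1), then q=1600, then (i=2), then q=-64000, then returns 5074; agreement on 5074.
Checked all 16 inputs in the declared domain: the outputs agree on every one.
verdict: equivalent


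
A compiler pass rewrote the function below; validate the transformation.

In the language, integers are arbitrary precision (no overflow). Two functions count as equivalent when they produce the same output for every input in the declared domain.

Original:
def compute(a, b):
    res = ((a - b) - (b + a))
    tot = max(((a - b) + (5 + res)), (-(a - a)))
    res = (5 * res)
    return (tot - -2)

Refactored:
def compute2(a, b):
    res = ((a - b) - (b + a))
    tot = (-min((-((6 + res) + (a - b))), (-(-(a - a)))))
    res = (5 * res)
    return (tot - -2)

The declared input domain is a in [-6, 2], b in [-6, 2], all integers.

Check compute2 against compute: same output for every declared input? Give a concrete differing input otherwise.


There is a counterexample at a=-6, b=-6: 19 on one side, 20 on the other.
compute: res := 12 | tot := 17 | res := 60 | result 19
compute2: res := 12 | tot := 18 | res := 60 | result 20
verdict: not equivalent; witness: a=-6, b=-6


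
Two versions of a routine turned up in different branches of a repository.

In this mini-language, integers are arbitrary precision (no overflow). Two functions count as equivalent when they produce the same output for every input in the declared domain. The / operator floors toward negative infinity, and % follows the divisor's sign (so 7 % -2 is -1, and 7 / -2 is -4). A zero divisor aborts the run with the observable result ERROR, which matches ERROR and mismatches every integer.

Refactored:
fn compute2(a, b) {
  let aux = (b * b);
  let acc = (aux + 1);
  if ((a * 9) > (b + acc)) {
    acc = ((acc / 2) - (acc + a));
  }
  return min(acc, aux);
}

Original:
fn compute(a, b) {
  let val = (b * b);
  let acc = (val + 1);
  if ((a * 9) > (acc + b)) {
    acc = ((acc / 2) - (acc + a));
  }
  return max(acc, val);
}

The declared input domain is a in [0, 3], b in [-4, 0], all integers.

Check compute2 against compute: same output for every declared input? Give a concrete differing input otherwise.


The rewrite breaks on a=0, b=-4, where the results are 17 and 16.
compute: val := 16 | acc := 17 | ((a * 9) > (acc + b)): false | result 17
compute2: aux := 16 | acc := 17 | ((a * 9) > (b + acc)): false | result 16
verdict: not equivalent; witness: a=0, b=-4


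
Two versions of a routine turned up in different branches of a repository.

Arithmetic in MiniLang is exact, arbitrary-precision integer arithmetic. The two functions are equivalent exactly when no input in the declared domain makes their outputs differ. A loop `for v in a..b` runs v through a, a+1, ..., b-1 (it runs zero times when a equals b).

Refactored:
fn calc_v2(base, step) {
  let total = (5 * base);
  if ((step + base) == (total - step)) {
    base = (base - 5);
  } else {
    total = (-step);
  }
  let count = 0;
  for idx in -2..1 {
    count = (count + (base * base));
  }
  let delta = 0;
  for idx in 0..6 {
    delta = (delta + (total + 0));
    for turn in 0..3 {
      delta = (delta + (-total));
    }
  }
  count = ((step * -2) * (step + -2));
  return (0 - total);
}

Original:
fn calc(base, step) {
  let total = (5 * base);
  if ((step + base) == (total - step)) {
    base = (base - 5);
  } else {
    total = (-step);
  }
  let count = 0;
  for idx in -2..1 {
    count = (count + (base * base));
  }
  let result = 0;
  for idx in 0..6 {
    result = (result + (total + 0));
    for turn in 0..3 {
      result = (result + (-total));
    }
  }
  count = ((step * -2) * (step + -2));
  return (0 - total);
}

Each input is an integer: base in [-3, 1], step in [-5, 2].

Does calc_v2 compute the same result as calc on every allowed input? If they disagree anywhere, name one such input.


Comparing the listings, the differences include: local variable names differ.
As a probe, take base=0, step=-5: calc runs total=0, then ((step + base) == (total - step)) is false, then total=5, then count=0, then (idx=-2), then count=0, then (idx=-1), then count=0, then (idx=0), then count=0, then result=0, then (idx=0), then result=5, then (turn=0), then result=0, then (turn=1), then result=-5, then (turn=2), then result=-10, then (idx=1), then result=-5, then (turn=0), then result=-10, then (turn=1), then result=-15, then (turn=2), then result=-20, then (idx=2), then result=-15, then (turn=0), then result=-20, then (turn=1), then result=-25, then (turn=2), then result=-30, then (idx=3), then result=-25, then (turn=0), then result=-30, then (turn=1), then result=-35, then (turn=2), then result=-40, then (idx=4), then result=-35, then (turn=0), then result=-40, then (turn=1), then result=-45, then (turn=2), then result=-50, then (idx=5), then result=-45, then (turn=0), then result=-50, then (turn=1), then result=-55, then (turn=2), then result=-60, then count=-70, then returns -5; calc_v2 runs total=0, then ((step + base) == (total - step)) is false, then total=5, then count=0, then (idx=-2), then count=0, then (idx=-1), then count=0, then (idx=0), then count=0, then delta=0, then (idx=0), then delta=5, then (turn=0), then delta=0, then (turn=1), then delta=-5, then (turn=2), then delta=-10, then (idx=1), then delta=-5, then (turn=0), then delta=-10, then (turn=1), then delta=-15, then (turn=2), then delta=-20, then (idx=2), then delta=-15, then (turn=0), then delta=-20, then (turn=1), then delta=-25, then (turn=2), then delta=-30, then (idx=3), then delta=-25, then (turn=0), then delta=-30, then (turn=1), then delta=-35, then (turn=2), then delta=-40, then (idx=4), then delta=-35, then (turn=0), then delta=-40, then (turn=1), then delta=-45, then (turn=2), then delta=-50, then (idx=5), then delta=-45, then (turn=0), then delta=-50, then (turn=1), then delta=-55, then (turn=2), then delta=-60, then count=-70, then returns -5; both end at -5.
Every one of the 40 inputs gives matching results.
verdict: equivalent


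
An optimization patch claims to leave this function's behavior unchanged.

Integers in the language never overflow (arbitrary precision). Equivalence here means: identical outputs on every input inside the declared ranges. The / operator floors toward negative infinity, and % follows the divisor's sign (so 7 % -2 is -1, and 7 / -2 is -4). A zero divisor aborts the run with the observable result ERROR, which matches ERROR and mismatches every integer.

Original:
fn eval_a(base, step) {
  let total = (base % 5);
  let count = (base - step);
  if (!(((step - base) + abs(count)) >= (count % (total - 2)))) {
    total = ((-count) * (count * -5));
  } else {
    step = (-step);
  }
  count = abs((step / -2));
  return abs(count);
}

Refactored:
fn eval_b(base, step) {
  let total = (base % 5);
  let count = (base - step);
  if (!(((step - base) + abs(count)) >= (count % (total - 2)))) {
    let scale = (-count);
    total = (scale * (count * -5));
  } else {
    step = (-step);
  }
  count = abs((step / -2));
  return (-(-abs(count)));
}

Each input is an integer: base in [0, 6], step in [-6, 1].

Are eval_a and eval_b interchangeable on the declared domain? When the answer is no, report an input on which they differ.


The two versions differ — the changes include statement counts differ, and local variable names differ.
One worked example (base=5, step=-6) — eval_a: total becomes 0; next count becomes 11; next (!(((step - base) + abs(count)) >= (count % (total - 2)))) evaluates to false; next step becomes 6; next count becomes 3; next final value 3; eval_b: total becomes 0; next count becomes 11; next (!(((step - base) + abs(count)) >= (count % (total - 2)))) evaluates to false; next step becomes 6; next count becomes 3; next final value 3; agreement on 3.
Checked all 56 inputs in the declared domain: the outputs agree on every one.
verdict: equivalent


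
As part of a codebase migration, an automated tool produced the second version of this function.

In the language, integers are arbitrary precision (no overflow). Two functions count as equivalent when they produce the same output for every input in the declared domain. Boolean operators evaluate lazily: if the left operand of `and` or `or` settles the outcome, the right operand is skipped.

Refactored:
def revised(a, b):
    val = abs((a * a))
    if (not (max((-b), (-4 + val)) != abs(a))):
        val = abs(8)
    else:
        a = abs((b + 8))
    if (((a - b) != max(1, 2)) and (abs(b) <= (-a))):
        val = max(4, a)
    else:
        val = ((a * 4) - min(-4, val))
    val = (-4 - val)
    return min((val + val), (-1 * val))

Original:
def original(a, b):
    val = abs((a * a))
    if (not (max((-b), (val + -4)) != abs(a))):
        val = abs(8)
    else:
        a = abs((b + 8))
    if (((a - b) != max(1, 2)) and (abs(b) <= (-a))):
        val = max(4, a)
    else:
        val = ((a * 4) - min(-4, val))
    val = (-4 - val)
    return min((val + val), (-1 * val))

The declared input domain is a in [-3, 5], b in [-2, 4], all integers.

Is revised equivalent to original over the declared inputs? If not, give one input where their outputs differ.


Differences: same computation, different form — yet all 63 inputs agree.
verdict: equivalent


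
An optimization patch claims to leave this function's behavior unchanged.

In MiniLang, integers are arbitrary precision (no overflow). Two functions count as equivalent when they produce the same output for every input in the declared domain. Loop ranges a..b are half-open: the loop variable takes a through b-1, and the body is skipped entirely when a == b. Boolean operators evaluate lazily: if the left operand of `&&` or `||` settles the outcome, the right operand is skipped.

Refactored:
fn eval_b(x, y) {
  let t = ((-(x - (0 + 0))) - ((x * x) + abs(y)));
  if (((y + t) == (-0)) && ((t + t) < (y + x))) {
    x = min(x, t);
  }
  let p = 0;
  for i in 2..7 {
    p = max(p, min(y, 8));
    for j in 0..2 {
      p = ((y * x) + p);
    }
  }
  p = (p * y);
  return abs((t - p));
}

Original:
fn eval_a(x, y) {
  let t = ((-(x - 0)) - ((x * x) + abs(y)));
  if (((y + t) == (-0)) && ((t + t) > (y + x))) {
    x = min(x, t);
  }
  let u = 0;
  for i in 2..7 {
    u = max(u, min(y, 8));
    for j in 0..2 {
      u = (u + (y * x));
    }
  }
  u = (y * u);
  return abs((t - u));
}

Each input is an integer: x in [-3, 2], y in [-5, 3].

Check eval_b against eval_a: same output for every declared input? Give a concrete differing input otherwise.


Run the pair on x=-1, y=2.
eval_a: t becomes -2; next (((y + t) == (-0)) && ((t + t) > (y + x))) evaluates to false; next u becomes 0; next at i=2:; next u becomes 2; next at j=0:; next u becomes 0; next at j=1:; next u becomes -2; next at i=3:; next u becomes 2; next at j=0:; next u becomes 0; next at j=1:; next u becomes -2; next at i=4:; next u becomes 2; next at j=0:; next u becomes 0; next at j=1:; next u becomes -2; next at i=5:; next u becomes 2; next at j=0:; next u becomes 0; next at j=1:; next u becomes -2; next at i=6:; next u becomes 2; next at j=0:; next u becomes 0; next at j=1:; next u becomes -2; next u becomes -4; next final value 2
eval_b: t becomes -2; next (((y + t) == (-0)) && ((t + t) < (y + x))) evaluates to true; next x becomes -2; next p becomes 0; next at i=2:; next p becomes 2; next at j=0:; next p becomes -2; next at j=1:; next p becomes -6; next at i=3:; next p becomes 2; next at j=0:; next p becomes -2; next at j=1:; next p becomes -6; next at i=4:; next p becomes 2; next at j=0:; next p becomes -2; next at j=1:; next p becomes -6; next at i=5:; next p becomes 2; next at j=0:; next p becomes -2; next at j=1:; next p becomes -6; next at i=6:; next p becomes 2; next at j=0:; next p becomes -2; next at j=1:; next p becomes -6; next p becomes -12; next final value 10
2 vs 10 — the two versions disagree here.
verdict: not equivalent; witness: x=-1, y=2


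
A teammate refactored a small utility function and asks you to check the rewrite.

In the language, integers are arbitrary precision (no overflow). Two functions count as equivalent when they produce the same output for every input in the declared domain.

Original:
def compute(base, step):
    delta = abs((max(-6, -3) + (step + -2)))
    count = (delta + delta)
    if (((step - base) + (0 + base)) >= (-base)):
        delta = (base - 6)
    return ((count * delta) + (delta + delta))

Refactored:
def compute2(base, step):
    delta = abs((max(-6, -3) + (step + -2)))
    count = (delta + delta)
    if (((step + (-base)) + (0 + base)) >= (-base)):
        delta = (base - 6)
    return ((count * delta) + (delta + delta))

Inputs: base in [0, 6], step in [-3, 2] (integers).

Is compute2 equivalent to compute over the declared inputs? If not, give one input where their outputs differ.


Changes here: arithmetic usage differs; the full 42-point sweep finds no disagreement.
verdict: equivalent


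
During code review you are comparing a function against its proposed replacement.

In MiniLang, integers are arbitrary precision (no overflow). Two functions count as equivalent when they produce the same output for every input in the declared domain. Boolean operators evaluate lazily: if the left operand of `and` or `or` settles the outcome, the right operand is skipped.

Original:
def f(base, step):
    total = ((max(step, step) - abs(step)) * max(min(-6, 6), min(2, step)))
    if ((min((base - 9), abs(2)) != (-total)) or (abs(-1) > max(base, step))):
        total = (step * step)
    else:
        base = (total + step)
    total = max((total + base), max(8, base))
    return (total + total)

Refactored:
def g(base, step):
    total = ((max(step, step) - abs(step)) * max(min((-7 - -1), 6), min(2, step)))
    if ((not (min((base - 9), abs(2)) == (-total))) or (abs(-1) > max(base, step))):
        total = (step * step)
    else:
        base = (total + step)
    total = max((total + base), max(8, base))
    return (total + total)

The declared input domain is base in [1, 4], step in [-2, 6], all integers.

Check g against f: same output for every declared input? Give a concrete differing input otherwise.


This is a faithful refactor — boolean connective usage differs, plus constant usage differs, plus arithmetic usage differs, plus comparison usage differs, but the computed results match everywhere.
One worked example (base=4, step=3) — f: total = 0; ((min((base - 9), abs(2)) != (-total)) or (abs(-1) > max(base, step))) -> true; total = 9; total = 13; return 26; g: total = 0; ((not (min((base - 9), abs(2)) == (-total))) or (abs(-1) > max(base, step))) -> true; total = 9; total = 13; return 26; agreement on 26.
Sweeping the whole domain (36 inputs) finds no disagreement.
verdict: equivalent


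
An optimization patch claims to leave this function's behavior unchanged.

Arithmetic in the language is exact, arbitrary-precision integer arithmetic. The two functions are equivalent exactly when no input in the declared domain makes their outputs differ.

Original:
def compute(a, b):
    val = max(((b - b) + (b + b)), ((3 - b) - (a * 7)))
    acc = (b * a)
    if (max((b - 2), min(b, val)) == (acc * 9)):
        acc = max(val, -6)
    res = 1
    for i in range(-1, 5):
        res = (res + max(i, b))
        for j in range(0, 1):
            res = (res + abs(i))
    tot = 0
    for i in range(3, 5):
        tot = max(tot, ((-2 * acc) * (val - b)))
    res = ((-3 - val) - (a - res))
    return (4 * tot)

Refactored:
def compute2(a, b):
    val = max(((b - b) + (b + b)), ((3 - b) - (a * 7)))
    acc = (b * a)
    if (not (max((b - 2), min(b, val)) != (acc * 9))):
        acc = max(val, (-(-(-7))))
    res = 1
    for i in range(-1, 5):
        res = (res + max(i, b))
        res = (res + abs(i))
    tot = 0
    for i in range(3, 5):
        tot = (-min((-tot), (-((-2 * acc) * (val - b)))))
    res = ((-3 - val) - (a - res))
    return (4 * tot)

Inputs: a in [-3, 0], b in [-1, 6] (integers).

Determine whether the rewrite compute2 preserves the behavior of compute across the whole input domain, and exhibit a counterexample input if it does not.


The one real change (`-6` became `-7`) has no effect anywhere in the declared ranges.
Tracing a=-1, b=-1: compute: val := 11 | acc := 1 | (max((b - 2), min(b, val)) == (acc * 9)): false | res := 1 | iter i=-1: | res := 0 | iter j=0: | res := 1 | iter i=0: | res := 1 | iter j=0: | res := 1 | iter i=1: | res := 2 | iter j=0: | res := 3 | iter i=2: | res := 5 | iter j=0: | res := 7 | iter i=3: | res := 10 | iter j=0: | res := 13 | iter i=4: | res := 17 | iter j=0: | res := 21 | tot := 0 | iter i=3: | tot := 0 | iter i=4: | tot := 0 | res := 8 | result 0 | compute2: val := 11 | acc := 1 | (not (max((b - 2), min(b, val)) != (acc * 9))): false | res := 1 | iter i=-1: | res := 0 | res := 1 | iter i=0: | res := 1 | res := 1 | iter i=1: | res := 2 | res := 3 | iter i=2: | res := 5 | res := 7 | iter i=3: | res := 10 | res := 13 | iter i=4: | res := 17 | res := 21 | tot := 0 | iter i=3: | tot := 0 | iter i=4: | tot := 0 | res := 8 | result 0 — matching result 0.
Every one of the 32 inputs gives matching results.
verdict: equivalent


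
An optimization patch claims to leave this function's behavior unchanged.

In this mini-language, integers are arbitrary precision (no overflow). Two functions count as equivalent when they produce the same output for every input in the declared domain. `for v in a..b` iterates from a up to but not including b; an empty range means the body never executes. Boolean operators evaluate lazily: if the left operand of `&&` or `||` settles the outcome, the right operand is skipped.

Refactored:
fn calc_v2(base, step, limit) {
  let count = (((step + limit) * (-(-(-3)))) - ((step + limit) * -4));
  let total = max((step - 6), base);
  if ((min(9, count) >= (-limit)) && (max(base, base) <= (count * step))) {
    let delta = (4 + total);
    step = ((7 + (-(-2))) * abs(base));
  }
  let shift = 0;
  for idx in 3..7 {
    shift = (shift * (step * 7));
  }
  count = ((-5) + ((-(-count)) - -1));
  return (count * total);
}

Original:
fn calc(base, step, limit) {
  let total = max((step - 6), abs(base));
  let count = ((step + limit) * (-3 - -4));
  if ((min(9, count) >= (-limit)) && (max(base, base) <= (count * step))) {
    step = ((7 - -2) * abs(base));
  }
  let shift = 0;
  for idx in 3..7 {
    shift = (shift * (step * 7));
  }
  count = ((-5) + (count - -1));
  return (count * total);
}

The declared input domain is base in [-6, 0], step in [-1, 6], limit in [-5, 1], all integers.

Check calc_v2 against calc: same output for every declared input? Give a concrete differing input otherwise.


The rewrite breaks on base=-6, step=-1, limit=-5, where the results are -60 and 60.
calc: total=6, then count=-6, then ((min(9, count) >= (-limit)) && (max(base, base) <= (count * step))) is false, then shift=0, then (idx=3), then shift=0, then (idx=4), then shift=0, then (idx=5), then shift=0, then (idx=6), then shift=0, then count=-10, then returns -60
calc_v2: count=-6, then total=-6, then ((min(9, count) >= (-limit)) && (max(base, base) <= (count * step))) is false, then shift=0, then (idx=3), then shift=0, then (idx=4), then shift=0, then (idx=5), then shift=0, then (idx=6), then shift=0, then count=-10, then returns 60
verdict: not equivalent; witness: base=-6, step=-1, limit=-5


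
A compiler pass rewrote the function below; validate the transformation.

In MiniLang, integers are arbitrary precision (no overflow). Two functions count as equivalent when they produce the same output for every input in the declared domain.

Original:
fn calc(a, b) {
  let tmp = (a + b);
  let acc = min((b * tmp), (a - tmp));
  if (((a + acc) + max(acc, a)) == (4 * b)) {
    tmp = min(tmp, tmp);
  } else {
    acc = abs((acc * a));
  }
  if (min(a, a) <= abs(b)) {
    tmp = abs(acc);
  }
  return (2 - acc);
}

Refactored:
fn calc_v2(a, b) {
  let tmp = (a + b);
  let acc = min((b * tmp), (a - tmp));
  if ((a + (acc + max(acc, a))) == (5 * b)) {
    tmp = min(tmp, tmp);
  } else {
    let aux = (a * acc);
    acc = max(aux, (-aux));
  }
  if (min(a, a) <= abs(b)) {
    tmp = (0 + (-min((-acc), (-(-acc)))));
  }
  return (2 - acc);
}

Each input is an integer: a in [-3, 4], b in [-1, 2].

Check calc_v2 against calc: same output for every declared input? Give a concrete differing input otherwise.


At a=3, b=1: calc gives -1, calc_v2 gives 3.
verdict: not equivalent; witness: a=3, b=1


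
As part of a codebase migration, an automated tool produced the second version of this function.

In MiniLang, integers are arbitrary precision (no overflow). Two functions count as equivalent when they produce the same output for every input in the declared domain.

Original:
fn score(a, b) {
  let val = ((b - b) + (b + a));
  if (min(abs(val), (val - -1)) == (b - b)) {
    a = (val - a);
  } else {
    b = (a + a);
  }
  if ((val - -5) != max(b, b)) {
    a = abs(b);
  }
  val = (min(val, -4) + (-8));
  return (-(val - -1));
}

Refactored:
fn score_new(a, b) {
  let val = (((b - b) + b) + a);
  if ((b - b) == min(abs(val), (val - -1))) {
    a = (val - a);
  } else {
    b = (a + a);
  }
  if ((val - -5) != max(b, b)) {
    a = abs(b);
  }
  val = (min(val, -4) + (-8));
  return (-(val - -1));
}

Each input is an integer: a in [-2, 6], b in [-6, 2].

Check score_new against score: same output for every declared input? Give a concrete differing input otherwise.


The two versions differ — the changes include same computation, different form.
Spot check at a=2, b=2 — score: val := 4 | (min(abs(val), (val - -1)) == (b - b)): false | b := 4 | ((val - -5) != max(b, b)): true | a := 4 | val := -12 | result 11. score_new: val := 4 | ((b - b) == min(abs(val), (val - -1))): false | b := 4 | ((val - -5) != max(b, b)): true | a := 4 | val := -12 | result 11. Both give 11.
Every one of the 81 inputs gives matching results.
verdict: equivalent


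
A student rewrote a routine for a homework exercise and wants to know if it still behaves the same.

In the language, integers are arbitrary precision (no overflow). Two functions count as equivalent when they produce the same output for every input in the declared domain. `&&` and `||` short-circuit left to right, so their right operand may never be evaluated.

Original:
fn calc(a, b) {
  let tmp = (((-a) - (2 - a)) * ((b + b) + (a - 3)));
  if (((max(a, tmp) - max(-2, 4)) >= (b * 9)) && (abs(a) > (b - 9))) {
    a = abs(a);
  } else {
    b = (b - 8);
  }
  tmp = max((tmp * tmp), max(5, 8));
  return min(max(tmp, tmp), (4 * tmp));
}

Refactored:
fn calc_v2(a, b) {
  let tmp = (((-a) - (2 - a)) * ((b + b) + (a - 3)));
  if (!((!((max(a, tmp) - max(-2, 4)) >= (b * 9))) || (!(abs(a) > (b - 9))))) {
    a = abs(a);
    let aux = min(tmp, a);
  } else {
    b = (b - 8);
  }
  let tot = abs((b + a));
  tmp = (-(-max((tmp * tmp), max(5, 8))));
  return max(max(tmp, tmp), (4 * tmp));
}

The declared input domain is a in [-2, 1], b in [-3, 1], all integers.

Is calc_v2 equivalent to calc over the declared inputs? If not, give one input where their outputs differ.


Evaluate both at a=-2, b=-3.
calc: tmp = 22; (((max(a, tmp) - max(-2, 4)) >= (b * 9)) && (abs(a) > (b - 9))) -> true; a = 2; tmp = 484; return 484
calc_v2: tmp = 22; (!((!((max(a, tmp) - max(-2, 4)) >= (b * 9))) || (!(abs(a) > (b - 9))))) -> true; a = 2; aux = 2; tot = 1; tmp = 484; return 1936
484 != 1936, so the rewrite changes behavior.
verdict: not equivalent; witness: a=-2, b=-3


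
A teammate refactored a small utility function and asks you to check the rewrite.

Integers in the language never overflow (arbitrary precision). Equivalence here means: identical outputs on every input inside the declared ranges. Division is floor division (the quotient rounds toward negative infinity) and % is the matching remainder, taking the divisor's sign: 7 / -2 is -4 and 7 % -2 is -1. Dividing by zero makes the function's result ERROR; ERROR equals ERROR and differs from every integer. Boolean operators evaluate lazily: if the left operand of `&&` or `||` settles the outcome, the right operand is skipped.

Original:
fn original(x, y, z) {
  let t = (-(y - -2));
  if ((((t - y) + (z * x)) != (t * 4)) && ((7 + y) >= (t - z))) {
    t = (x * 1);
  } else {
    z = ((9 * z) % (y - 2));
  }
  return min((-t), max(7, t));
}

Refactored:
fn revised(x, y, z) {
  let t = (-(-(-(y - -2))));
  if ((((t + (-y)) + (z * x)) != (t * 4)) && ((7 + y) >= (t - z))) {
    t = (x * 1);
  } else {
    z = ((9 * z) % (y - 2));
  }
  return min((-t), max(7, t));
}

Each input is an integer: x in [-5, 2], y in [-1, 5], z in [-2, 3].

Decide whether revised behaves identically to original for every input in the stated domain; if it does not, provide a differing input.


Behavior is preserved: although arithmetic usage differs, the outputs never diverge.
As a probe, take x=-3, y=3, z=1: original runs t becomes -5; next ((((t - y) + (z * x)) != (t * 4)) && ((7 + y) >= (t - z))) evaluates to true; next t becomes -3; next final value 3; revised runs t becomes -5; next ((((t + (-y)) + (z * x)) != (t * 4)) && ((7 + y) >= (t - z))) evaluates to true; next t becomes -3; next final value 3; both end at 3.
Checked all 336 inputs in the declared domain: the outputs agree on every one.
verdict: equivalent


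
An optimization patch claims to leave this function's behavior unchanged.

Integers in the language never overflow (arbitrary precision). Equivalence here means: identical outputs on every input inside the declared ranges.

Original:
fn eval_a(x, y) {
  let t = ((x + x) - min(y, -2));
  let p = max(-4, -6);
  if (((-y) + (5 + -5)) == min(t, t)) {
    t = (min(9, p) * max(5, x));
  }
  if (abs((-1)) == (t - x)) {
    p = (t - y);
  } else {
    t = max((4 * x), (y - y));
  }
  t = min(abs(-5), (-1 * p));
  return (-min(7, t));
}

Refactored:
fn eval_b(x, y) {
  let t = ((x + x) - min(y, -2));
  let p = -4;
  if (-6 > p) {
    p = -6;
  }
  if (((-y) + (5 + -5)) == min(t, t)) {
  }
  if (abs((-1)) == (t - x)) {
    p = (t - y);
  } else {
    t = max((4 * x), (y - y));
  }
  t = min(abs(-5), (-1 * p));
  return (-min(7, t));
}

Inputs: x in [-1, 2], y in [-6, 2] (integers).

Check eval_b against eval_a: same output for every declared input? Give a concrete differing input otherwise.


Not equivalent: x=-1, y=0 separates them (-4 vs 0).
eval_a: t = 0; p = -4; (((-y) + (5 + -5)) == min(t, t)) -> true; t = -20; (abs((-1)) == (t - x)) -> false; t = 0; t = 4; return -4
eval_b: t = 0; p = -4; (-6 > p) -> false; (((-y) + (5 + -5)) == min(t, t)) -> true; (abs((-1)) == (t - x)) -> true; p = 0; t = 0; return 0
verdict: not equivalent; witness: x=-1, y=0


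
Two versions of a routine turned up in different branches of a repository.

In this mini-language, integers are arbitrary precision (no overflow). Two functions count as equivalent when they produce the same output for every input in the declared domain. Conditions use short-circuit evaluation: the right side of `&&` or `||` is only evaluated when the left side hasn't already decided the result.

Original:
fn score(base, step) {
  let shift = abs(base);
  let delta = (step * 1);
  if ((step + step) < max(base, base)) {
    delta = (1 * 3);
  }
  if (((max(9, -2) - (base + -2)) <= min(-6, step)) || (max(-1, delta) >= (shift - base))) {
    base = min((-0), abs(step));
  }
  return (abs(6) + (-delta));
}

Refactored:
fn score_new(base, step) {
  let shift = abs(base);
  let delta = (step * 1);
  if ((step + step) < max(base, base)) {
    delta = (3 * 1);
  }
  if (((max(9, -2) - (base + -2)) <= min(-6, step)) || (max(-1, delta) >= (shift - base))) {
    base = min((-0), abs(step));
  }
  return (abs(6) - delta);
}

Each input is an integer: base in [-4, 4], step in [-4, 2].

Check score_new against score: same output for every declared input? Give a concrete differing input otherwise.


Differences: arithmetic usage differs — yet all 63 inputs agree.
verdict: equivalent
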